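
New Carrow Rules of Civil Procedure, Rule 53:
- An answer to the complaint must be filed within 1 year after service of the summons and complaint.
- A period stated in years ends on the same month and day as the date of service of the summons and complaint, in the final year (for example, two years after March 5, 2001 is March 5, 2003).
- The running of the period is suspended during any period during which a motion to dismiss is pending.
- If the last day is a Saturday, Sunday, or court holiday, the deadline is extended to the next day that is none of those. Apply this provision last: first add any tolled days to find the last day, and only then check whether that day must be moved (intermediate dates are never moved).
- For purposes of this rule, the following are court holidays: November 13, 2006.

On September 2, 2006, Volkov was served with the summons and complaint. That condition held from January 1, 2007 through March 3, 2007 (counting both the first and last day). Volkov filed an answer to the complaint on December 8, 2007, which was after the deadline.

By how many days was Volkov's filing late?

33 days

1 year after September 2, 2006 is September 2, 2007.
From January 1, 2007 through March 3, 2007 inclusive is 62 days; tolling adds 62 days: September 2, 2007 + 62 days = November 3, 2007.
November 3, 2007 is Saturday; November 4, 2007 is Sunday. The next qualifying day is November 5, 2007.
The deadline is November 5, 2007; from November 5, 2007 to December 8, 2007 is 33 days.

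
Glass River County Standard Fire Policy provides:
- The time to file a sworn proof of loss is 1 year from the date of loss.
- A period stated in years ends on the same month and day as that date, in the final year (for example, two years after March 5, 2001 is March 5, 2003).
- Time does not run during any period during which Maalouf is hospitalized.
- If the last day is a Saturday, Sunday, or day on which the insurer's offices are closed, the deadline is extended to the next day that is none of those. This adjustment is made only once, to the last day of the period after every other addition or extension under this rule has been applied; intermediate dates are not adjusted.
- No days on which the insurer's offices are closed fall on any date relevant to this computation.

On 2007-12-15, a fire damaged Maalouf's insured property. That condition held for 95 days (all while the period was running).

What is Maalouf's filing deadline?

1 year after 2007-12-15 is December 15, 2008.
Tolling adds 95 days: December 15, 2008 + 95 days = March 20, 2009.
March 20, 2009 is a Friday and not a day on which the insurer's offices are closed, so no extension applies.

March 20, 2009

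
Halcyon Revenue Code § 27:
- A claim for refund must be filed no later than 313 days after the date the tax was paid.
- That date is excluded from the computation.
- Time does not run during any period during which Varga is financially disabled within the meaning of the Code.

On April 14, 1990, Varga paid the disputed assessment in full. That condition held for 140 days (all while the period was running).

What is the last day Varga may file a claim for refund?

July 11, 1991

313 days after April 14, 1990 is February 21, 1991.
Tolling adds 140 days: February 21, 1991 + 140 days = July 11, 1991.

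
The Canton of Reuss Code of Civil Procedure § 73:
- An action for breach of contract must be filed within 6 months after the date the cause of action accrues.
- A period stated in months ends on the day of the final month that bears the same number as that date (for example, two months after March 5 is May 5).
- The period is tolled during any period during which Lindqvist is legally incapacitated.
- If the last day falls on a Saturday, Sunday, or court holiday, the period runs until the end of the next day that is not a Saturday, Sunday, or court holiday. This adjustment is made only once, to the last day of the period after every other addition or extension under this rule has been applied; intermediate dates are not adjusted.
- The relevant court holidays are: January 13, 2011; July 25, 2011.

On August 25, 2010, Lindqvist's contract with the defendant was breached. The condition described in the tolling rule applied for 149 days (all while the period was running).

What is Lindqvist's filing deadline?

6 months after August 25, 2010 is February 25, 2011.
Tolling adds 149 days: February 25, 2011 + 149 days = July 24, 2011.
July 24, 2011 is Sunday; July 25, 2011 is a listed holiday. The next qualifying day is July 26, 2011.

July 26, 2011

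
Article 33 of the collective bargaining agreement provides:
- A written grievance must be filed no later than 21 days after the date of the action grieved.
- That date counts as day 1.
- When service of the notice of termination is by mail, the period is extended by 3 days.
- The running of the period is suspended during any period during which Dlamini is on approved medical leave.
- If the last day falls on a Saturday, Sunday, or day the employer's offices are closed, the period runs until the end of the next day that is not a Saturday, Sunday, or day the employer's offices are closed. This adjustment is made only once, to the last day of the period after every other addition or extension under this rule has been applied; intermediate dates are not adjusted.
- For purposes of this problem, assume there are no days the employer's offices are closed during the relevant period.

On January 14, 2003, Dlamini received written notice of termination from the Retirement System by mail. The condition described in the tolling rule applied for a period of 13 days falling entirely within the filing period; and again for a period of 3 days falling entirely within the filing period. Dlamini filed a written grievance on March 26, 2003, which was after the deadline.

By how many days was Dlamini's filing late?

30 days

Counting January 14, 2003 as day 1, day 21 is February 3, 2003.
Service was by mail, adding 3 days: February 3, 2003 + 3 days = February 6, 2003.
Tolling adds 13 days: February 6, 2003 + 13 days = February 19, 2003.
Tolling adds 3 days: February 19, 2003 + 3 days = February 22, 2003.
February 22, 2003 is Saturday; February 23, 2003 is Sunday. The next qualifying day is February 24, 2003.
The deadline is February 24, 2003; from February 24, 2003 to March 26, 2003 is 30 days.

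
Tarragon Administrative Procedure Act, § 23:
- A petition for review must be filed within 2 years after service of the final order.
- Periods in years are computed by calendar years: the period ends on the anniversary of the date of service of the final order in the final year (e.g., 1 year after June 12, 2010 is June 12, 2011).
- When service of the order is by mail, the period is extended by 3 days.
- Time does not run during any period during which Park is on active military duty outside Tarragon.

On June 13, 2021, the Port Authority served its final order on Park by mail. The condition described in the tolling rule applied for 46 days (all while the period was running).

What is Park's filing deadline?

2 years after June 13, 2021 is June 13, 2023.
Service was by mail, adding 3 days: June 13, 2023 + 3 days = June 16, 2023.
Tolling adds 46 days: June 16, 2023 + 46 days = August 1, 2023.

August 1, 2023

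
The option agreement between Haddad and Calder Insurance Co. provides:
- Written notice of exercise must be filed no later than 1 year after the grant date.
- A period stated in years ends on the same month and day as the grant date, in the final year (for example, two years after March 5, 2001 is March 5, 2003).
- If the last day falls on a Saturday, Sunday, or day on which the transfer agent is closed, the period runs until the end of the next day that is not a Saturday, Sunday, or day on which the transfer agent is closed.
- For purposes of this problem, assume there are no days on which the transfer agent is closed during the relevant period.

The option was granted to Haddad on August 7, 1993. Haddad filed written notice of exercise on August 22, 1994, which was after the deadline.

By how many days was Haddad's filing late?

14 days

1 year after August 7, 1993 is August 7, 1994.
August 7, 1994 is Sunday. The next qualifying day is August 8, 1994.
The deadline is August 8, 1994; from August 8, 1994 to August 22, 1994 is 14 days.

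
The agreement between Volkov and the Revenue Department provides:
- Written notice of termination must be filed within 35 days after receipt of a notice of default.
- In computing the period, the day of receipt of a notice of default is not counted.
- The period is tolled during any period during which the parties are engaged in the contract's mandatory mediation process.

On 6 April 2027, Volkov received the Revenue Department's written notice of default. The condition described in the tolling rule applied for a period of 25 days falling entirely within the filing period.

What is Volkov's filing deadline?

35 days after 6 April 2027 is May 11, 2027.
Tolling adds 25 days: May 11, 2027 + 25 days = June 5, 2027.

June 5, 2027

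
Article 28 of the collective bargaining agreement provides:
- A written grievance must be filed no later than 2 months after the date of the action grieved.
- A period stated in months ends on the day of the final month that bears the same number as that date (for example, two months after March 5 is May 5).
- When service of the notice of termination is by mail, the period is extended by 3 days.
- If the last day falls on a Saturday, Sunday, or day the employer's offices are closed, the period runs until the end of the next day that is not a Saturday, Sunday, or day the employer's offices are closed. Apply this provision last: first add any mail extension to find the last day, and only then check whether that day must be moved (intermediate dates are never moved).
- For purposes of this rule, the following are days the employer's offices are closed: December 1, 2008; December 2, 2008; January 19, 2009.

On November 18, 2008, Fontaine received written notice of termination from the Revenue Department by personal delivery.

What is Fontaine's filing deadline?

2 months after November 18, 2008 is January 18, 2009.
Service was not by mail, so no mail extension applies.
January 18, 2009 is Sunday; January 19, 2009 is a listed holiday. The next qualifying day is January 20, 2009.

January 20, 2009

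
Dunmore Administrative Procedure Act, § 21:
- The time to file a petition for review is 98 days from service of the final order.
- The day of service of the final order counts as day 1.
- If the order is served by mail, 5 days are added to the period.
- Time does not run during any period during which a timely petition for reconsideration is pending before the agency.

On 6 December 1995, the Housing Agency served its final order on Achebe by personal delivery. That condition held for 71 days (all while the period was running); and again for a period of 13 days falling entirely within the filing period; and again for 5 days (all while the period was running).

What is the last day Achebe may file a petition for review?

Counting 6 December 1995 as day 1, day 98 is March 12, 1996.
Service was not by mail, so no mail extension applies.
Tolling adds 71 days: March 12, 1996 + 71 days = May 22, 1996.
Tolling adds 13 days: May 22, 1996 + 13 days = June 4, 1996.
Tolling adds 5 days: June 4, 1996 + 5 days = June 9, 1996.

June 9, 1996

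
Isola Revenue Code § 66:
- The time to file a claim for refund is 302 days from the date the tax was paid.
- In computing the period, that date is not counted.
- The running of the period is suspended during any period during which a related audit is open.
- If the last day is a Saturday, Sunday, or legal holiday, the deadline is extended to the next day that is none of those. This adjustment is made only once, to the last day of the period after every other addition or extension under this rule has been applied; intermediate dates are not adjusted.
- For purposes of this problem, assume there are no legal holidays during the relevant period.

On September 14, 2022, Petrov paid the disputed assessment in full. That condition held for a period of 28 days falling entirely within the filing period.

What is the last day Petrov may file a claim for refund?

302 days after September 14, 2022 is July 13, 2023.
Tolling adds 28 days: July 13, 2023 + 28 days = August 10, 2023.
August 10, 2023 is a Thursday and not a legal holiday, so no extension applies.

August 10, 2023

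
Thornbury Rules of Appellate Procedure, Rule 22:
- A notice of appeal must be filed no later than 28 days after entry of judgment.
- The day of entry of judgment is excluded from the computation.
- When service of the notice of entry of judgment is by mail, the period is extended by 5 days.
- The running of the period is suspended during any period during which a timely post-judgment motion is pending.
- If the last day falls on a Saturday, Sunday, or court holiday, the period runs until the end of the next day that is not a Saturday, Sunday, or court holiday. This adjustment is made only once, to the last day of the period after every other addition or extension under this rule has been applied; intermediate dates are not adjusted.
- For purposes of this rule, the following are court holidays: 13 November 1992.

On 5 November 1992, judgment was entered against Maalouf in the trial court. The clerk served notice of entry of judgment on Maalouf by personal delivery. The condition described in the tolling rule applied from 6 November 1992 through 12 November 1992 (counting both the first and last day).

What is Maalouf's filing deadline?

December 10, 1992

28 days after 5 November 1992 is December 3, 1992.
Service was not by mail, so no mail extension applies.
From November 6, 1992 through November 12, 1992 inclusive is 7 days; tolling adds 7 days: December 3, 1992 + 7 days = December 10, 1992.
December 10, 1992 is a Thursday and not a court holiday, so no extension applies.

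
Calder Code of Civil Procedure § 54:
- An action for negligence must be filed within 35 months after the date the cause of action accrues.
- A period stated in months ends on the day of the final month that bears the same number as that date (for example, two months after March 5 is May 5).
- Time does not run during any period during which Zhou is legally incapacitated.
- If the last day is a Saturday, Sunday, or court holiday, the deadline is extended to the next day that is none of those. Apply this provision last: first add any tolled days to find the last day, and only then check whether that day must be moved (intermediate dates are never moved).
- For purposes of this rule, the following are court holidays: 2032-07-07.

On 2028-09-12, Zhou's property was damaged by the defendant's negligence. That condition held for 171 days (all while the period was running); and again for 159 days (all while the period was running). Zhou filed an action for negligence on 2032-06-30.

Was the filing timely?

Yes

35 months after 2028-09-12 is August 12, 2031.
Tolling adds 171 days: August 12, 2031 + 171 days = January 30, 2032.
Tolling adds 159 days: January 30, 2032 + 159 days = July 7, 2032.
July 7, 2032 is a listed holiday. The next qualifying day is July 8, 2032.
The deadline is July 8, 2032; the filing on June 30, 2032 is on or before that date.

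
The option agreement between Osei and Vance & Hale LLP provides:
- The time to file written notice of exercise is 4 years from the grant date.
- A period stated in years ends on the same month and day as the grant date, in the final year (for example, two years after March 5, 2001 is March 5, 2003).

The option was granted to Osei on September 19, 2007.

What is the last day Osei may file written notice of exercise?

September 19, 2011

4 years after September 19, 2007 is September 19, 2011.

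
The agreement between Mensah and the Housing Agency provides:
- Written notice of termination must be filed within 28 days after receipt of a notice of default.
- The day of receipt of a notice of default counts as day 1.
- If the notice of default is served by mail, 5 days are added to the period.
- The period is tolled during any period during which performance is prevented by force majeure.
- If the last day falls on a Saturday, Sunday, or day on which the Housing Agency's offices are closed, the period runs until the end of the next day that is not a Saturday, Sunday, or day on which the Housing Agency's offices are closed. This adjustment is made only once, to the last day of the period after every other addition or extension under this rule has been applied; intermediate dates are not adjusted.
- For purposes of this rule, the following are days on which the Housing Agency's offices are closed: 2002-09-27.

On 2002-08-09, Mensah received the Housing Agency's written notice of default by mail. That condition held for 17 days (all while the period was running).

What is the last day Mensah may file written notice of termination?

September 30, 2002

Counting 2002-08-09 as day 1, day 28 is September 5, 2002.
Service was by mail, adding 5 days: September 5, 2002 + 5 days = September 10, 2002.
Tolling adds 17 days: September 10, 2002 + 17 days = September 27, 2002.
September 27, 2002 is a listed holiday; September 28, 2002 is Saturday; September 29, 2002 is Sunday. The next qualifying day is September 30, 2002.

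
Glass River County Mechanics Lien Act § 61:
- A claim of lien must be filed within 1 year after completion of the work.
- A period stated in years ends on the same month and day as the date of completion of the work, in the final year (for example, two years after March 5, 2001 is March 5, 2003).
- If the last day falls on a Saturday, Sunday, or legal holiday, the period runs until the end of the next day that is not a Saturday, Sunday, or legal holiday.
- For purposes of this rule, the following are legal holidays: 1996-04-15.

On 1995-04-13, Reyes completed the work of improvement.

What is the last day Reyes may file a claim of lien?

1 year after 1995-04-13 is April 13, 1996.
April 13, 1996 is Saturday; April 14, 1996 is Sunday; April 15, 1996 is a listed holiday. The next qualifying day is April 16, 1996.

April 16, 1996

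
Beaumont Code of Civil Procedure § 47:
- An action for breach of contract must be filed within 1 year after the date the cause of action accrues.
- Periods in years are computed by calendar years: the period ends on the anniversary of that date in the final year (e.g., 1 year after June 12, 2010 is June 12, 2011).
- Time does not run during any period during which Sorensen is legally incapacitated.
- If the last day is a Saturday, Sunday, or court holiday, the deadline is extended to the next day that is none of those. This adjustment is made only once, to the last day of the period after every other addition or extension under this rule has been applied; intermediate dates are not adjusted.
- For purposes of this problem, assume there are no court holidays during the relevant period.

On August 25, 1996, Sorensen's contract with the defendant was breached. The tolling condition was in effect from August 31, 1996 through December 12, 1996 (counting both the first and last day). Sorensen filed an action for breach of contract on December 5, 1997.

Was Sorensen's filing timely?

Yes

1 year after August 25, 1996 is August 25, 1997.
From August 31, 1996 through December 12, 1996 inclusive is 104 days; tolling adds 104 days: August 25, 1997 + 104 days = December 7, 1997.
December 7, 1997 is Sunday. The next qualifying day is December 8, 1997.
The deadline is December 8, 1997; the filing on December 5, 1997 is on or before that date.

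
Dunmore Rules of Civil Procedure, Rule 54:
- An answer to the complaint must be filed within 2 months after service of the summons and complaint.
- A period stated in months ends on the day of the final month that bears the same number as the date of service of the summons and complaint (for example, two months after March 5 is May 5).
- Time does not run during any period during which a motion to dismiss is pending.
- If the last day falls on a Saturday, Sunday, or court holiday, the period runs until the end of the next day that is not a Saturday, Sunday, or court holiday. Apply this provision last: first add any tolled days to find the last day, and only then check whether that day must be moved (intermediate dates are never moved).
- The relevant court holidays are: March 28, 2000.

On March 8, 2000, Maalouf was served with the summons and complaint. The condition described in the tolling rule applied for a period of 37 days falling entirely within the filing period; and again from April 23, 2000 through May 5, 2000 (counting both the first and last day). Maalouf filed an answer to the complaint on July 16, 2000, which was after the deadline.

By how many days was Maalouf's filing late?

2 months after March 8, 2000 is May 8, 2000.
Tolling adds 37 days: May 8, 2000 + 37 days = June 14, 2000.
From April 23, 2000 through May 5, 2000 inclusive is 13 days; tolling adds 13 days: June 14, 2000 + 13 days = June 27, 2000.
June 27, 2000 is a Tuesday and not a court holiday, so no extension applies.
The deadline is June 27, 2000; from June 27, 2000 to July 16, 2000 is 19 days.

19 days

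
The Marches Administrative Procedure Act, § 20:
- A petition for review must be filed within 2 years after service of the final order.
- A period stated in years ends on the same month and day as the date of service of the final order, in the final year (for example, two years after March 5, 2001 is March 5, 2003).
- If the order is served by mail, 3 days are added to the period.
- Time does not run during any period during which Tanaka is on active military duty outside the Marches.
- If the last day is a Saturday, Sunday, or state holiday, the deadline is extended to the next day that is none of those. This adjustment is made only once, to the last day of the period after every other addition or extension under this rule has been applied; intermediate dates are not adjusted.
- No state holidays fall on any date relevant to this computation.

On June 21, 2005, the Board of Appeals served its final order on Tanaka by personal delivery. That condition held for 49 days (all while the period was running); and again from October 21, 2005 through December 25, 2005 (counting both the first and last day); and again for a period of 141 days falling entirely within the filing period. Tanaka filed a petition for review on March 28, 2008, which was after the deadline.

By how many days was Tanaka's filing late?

25 days

2 years after June 21, 2005 is June 21, 2007.
Service was not by mail, so no mail extension applies.
Tolling adds 49 days: June 21, 2007 + 49 days = August 9, 2007.
From October 21, 2005 through December 25, 2005 inclusive is 66 days; tolling adds 66 days: August 9, 2007 + 66 days = October 14, 2007.
Tolling adds 141 days: October 14, 2007 + 141 days = March 3, 2008.
March 3, 2008 is a Monday and not a state holiday, so no extension applies.
The deadline is March 3, 2008; from March 3, 2008 to March 28, 2008 is 25 days.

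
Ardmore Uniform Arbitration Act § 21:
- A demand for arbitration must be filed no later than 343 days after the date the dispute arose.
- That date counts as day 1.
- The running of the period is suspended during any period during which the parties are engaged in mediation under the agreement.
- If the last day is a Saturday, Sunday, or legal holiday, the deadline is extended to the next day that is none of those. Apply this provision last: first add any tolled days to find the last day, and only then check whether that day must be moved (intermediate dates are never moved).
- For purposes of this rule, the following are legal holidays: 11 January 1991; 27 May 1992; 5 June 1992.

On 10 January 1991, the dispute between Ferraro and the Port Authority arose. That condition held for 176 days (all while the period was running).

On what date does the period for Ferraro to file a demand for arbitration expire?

June 11, 1992

Counting 10 January 1991 as day 1, day 343 is December 18, 1991.
Tolling adds 176 days: December 18, 1991 + 176 days = June 11, 1992.
June 11, 1992 is a Thursday and not a legal holiday, so no extension applies.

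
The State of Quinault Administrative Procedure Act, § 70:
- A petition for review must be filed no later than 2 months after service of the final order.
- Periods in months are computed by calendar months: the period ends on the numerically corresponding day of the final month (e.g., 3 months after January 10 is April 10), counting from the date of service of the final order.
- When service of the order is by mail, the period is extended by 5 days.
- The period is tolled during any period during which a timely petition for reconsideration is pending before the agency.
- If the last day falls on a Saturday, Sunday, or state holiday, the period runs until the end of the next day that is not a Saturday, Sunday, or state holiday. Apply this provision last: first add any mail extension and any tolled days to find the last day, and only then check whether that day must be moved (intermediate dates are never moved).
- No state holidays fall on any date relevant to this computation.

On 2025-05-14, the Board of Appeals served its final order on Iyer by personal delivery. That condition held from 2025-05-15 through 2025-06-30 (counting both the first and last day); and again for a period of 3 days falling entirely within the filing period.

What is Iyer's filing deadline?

September 2, 2025

2 months after 2025-05-14 is July 14, 2025.
Service was not by mail, so no mail extension applies.
From May 15, 2025 through June 30, 2025 inclusive is 47 days; tolling adds 47 days: July 14, 2025 + 47 days = August 30, 2025.
Tolling adds 3 days: August 30, 2025 + 3 days = September 2, 2025.
September 2, 2025 is a Tuesday and not a state holiday, so no extension applies.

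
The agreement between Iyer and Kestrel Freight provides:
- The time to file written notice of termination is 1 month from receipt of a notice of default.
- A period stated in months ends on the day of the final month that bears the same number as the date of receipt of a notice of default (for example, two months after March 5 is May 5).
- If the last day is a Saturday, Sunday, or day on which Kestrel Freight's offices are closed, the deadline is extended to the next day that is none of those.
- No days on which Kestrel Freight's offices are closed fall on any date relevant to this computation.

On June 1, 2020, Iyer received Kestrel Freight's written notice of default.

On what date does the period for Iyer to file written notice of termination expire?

July 1, 2020

1 month after June 1, 2020 is July 1, 2020.
July 1, 2020 is a Wednesday and not a day on which Kestrel Freight's offices are closed, so no extension applies.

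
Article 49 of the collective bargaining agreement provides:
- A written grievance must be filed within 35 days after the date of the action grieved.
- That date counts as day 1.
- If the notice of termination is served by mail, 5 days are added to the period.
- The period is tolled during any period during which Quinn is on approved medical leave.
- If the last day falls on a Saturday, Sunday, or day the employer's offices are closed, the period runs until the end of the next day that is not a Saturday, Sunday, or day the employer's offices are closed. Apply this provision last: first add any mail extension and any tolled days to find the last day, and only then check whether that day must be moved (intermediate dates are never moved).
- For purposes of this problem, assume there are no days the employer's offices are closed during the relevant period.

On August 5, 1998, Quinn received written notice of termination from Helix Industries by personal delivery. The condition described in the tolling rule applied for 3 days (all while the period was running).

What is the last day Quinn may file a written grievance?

Counting August 5, 1998 as day 1, day 35 is September 8, 1998.
Service was not by mail, so no mail extension applies.
Tolling adds 3 days: September 8, 1998 + 3 days = September 11, 1998.
September 11, 1998 is a Friday and not a day the employer's offices are closed, so no extension applies.

September 11, 1998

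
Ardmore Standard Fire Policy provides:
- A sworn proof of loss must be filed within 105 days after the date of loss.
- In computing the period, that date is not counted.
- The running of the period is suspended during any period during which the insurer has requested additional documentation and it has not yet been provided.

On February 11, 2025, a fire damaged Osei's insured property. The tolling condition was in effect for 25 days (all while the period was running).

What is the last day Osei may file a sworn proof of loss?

105 days after February 11, 2025 is May 27, 2025.
Tolling adds 25 days: May 27, 2025 + 25 days = June 21, 2025.

June 21, 2025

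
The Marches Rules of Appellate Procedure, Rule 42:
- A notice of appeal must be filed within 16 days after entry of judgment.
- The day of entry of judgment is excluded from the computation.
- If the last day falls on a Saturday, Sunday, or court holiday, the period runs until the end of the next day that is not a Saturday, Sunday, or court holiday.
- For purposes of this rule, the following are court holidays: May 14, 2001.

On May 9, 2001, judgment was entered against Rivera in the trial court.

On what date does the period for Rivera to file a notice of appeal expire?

May 25, 2001

16 days after May 9, 2001 is May 25, 2001.
May 25, 2001 is a Friday and not a court holiday, so no extension applies.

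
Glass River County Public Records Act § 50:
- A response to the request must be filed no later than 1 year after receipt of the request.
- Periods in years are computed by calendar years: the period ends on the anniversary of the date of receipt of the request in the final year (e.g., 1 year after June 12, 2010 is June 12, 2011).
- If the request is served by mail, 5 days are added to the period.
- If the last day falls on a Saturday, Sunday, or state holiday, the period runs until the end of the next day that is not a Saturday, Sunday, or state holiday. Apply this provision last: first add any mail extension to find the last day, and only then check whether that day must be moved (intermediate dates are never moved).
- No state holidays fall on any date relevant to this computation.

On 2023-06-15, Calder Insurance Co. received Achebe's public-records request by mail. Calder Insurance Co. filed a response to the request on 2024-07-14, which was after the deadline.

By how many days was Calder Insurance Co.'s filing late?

1 year after 2023-06-15 is June 15, 2024.
Service was by mail, adding 5 days: June 15, 2024 + 5 days = June 20, 2024.
June 20, 2024 is a Thursday and not a state holiday, so no extension applies.
The deadline is June 20, 2024; from June 20, 2024 to July 14, 2024 is 24 days.

24 days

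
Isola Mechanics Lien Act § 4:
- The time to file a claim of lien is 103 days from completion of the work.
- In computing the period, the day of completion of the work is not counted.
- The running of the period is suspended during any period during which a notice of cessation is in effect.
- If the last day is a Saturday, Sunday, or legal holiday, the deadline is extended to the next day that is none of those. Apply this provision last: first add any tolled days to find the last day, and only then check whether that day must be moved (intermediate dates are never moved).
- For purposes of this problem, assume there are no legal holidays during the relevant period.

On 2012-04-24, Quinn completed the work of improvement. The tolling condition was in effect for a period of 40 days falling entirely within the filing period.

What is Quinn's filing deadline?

103 days after 2012-04-24 is August 5, 2012.
Tolling adds 40 days: August 5, 2012 + 40 days = September 14, 2012.
September 14, 2012 is a Friday and not a legal holiday, so no extension applies.

September 14, 2012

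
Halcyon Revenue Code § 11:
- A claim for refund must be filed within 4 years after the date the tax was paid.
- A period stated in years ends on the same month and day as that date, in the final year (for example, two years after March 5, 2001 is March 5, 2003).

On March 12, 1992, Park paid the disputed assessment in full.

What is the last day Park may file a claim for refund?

March 12, 1996

4 years after March 12, 1992 is March 12, 1996.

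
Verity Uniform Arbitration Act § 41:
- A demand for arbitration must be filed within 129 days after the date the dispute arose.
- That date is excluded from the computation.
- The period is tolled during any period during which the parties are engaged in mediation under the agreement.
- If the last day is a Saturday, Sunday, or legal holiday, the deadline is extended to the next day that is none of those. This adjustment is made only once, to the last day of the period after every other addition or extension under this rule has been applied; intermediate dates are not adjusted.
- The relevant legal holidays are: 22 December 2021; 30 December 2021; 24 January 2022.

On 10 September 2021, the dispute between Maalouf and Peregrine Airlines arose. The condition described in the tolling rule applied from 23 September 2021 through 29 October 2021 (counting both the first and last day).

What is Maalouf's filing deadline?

129 days after 10 September 2021 is January 17, 2022.
From September 23, 2021 through October 29, 2021 inclusive is 37 days; tolling adds 37 days: January 17, 2022 + 37 days = February 23, 2022.
February 23, 2022 is a Wednesday and not a legal holiday, so no extension applies.

February 23, 2022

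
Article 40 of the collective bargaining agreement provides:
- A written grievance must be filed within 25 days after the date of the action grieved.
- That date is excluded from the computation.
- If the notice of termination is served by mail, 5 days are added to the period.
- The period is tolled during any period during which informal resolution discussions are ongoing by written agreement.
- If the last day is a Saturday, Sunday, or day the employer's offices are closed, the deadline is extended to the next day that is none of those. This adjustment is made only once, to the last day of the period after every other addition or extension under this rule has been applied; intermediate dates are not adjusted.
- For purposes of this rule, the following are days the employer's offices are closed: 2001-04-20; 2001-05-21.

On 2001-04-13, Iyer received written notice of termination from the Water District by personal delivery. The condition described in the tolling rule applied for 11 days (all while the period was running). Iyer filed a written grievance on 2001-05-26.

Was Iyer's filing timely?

No

25 days after 2001-04-13 is May 8, 2001.
Service was not by mail, so no mail extension applies.
Tolling adds 11 days: May 8, 2001 + 11 days = May 19, 2001.
May 19, 2001 is Saturday; May 20, 2001 is Sunday; May 21, 2001 is a listed holiday. The next qualifying day is May 22, 2001.
The deadline is May 22, 2001; the filing on May 26, 2001 is after that date.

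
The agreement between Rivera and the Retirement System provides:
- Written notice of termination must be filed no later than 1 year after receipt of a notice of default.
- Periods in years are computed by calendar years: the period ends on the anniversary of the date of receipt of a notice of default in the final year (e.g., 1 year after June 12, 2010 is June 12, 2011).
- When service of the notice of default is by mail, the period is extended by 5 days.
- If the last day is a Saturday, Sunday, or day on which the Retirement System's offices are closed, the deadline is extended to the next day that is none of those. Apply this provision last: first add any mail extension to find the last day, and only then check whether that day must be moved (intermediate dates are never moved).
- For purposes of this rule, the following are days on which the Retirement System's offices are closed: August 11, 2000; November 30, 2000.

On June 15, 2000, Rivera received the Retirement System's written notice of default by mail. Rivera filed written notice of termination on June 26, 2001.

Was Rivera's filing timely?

1 year after June 15, 2000 is June 15, 2001.
Service was by mail, adding 5 days: June 15, 2001 + 5 days = June 20, 2001.
June 20, 2001 is a Wednesday and not a day on which the Retirement System's offices are closed, so no extension applies.
The deadline is June 20, 2001; the filing on June 26, 2001 is after that date.

No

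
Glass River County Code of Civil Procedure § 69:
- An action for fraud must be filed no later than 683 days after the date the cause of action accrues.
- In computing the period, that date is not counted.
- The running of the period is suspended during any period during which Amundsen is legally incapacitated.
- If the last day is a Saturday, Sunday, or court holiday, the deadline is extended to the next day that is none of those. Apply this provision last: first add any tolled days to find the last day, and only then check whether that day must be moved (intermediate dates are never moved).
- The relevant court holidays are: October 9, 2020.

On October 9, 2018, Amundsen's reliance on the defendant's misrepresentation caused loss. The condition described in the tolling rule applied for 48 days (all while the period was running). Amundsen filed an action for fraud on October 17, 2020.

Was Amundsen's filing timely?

No

683 days after October 9, 2018 is August 22, 2020.
Tolling adds 48 days: August 22, 2020 + 48 days = October 9, 2020.
October 9, 2020 is a listed holiday; October 10, 2020 is Saturday; October 11, 2020 is Sunday. The next qualifying day is October 12, 2020.
The deadline is October 12, 2020; the filing on October 17, 2020 is after that date.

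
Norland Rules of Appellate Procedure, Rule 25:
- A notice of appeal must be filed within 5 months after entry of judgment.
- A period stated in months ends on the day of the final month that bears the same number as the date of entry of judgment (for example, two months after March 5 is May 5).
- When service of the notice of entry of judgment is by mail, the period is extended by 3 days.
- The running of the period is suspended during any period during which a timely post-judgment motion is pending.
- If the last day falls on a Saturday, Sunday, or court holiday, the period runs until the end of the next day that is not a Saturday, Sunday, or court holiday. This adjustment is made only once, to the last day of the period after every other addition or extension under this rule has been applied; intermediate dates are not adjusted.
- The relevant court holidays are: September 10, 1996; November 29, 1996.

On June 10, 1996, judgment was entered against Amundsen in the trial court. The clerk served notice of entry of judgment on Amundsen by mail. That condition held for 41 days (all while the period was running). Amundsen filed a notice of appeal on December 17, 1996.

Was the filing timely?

5 months after June 10, 1996 is November 10, 1996.
Service was by mail, adding 3 days: November 10, 1996 + 3 days = November 13, 1996.
Tolling adds 41 days: November 13, 1996 + 41 days = December 24, 1996.
December 24, 1996 is a Tuesday and not a court holiday, so no extension applies.
The deadline is December 24, 1996; the filing on December 17, 1996 is on or before that date.

Yes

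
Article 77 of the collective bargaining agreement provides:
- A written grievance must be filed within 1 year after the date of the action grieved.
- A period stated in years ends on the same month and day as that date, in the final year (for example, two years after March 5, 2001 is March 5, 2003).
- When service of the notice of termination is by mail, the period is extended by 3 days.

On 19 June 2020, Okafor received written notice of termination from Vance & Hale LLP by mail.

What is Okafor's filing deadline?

June 22, 2021

1 year after 19 June 2020 is June 19, 2021.
Service was by mail, adding 3 days: June 19, 2021 + 3 days = June 22, 2021.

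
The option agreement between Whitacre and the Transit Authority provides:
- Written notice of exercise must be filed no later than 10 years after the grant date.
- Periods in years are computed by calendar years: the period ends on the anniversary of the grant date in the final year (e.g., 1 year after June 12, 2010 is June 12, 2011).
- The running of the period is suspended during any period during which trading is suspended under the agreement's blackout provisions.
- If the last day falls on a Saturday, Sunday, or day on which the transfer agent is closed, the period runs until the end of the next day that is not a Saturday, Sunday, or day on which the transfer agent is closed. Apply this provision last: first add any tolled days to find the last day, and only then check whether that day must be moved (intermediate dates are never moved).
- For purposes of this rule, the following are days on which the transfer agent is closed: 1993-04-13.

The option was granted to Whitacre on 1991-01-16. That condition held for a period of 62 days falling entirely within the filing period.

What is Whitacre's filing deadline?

March 19, 2001

10 years after 1991-01-16 is January 16, 2001.
Tolling adds 62 days: January 16, 2001 + 62 days = March 19, 2001.
March 19, 2001 is a Monday and not a day on which the transfer agent is closed, so no extension applies.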